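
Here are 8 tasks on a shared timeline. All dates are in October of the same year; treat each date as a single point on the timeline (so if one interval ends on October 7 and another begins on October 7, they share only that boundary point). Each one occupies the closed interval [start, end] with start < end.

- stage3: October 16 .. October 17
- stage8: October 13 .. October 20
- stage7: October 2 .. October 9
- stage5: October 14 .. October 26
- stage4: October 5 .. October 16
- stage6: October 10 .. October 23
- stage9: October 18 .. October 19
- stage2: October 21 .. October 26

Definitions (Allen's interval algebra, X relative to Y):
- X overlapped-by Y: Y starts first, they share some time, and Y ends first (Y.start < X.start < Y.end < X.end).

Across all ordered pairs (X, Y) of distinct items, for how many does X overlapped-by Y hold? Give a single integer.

7

Checking all 56 ordered pairs for relation 'overlapped-by'; matching pairs in alphabetical order:
(stage2, stage6): stage2 overlapped-by stage6 ✓
(stage4, stage7): stage4 overlapped-by stage7 ✓
(stage5, stage4): stage5 overlapped-by stage4 ✓
(stage5, stage6): stage5 overlapped-by stage6 ✓
(stage5, stage8): stage5 overlapped-by stage8 ✓
(stage6, stage4): stage6 overlapped-by stage4 ✓
(stage8, stage4): stage8 overlapped-by stage4 ✓
Count: 7.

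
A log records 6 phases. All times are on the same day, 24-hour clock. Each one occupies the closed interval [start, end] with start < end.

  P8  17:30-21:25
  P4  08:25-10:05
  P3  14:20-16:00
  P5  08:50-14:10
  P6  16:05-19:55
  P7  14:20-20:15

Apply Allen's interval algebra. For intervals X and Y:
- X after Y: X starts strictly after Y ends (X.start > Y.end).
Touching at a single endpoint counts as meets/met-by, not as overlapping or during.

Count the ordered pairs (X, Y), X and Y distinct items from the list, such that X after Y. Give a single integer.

Checking all 30 ordered pairs for relation 'after'; matching pairs in alphabetical order:
(P3, P4): P3 after P4 ✓
(P3, P5): P3 after P5 ✓
(P6, P3): P6 after P3 ✓
(P6, P4): P6 after P4 ✓
(P6, P5): P6 after P5 ✓
(P7, P4): P7 after P4 ✓
(P7, P5): P7 after P5 ✓
(P8, P3): P8 after P3 ✓
(P8, P4): P8 after P4 ✓
(P8, P5): P8 after P5 ✓
Count: 10.

10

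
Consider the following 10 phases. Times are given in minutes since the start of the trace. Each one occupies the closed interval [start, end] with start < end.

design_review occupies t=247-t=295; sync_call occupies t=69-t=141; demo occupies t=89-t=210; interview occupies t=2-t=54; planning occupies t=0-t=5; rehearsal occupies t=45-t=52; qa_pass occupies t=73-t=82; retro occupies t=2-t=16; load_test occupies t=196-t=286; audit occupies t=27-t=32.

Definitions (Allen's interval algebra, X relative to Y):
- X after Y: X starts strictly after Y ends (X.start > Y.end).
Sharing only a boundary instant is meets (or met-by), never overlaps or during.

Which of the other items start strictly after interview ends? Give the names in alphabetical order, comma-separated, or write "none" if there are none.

Target interview = [t=2, t=54].
audit [t=27, t=32] → during → no.
demo [t=89, t=210] → after → yes.
design_review [t=247, t=295] → after → yes.
load_test [t=196, t=286] → after → yes.
planning [t=0, t=5] → overlaps → no.
qa_pass [t=73, t=82] → after → yes.
rehearsal [t=45, t=52] → during → no.
retro [t=2, t=16] → starts → no.
sync_call [t=69, t=141] → after → yes.
Result: demo, design_review, load_test, qa_pass, sync_call.

demo, design_review, load_test, qa_pass, sync_call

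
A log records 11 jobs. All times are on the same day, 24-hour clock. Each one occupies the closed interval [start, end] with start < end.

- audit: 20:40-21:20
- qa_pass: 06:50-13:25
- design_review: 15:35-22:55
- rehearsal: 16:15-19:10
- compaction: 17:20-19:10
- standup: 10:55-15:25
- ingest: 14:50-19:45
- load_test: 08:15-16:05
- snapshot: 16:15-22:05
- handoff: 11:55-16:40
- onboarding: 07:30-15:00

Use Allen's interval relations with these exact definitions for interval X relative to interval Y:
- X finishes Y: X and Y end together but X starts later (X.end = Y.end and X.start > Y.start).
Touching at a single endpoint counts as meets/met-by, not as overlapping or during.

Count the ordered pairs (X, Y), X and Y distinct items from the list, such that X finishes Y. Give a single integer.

1

Checking all 110 ordered pairs for relation 'finishes'; matching pairs in alphabetical order:
(compaction, rehearsal): compaction finishes rehearsal ✓
Count: 1.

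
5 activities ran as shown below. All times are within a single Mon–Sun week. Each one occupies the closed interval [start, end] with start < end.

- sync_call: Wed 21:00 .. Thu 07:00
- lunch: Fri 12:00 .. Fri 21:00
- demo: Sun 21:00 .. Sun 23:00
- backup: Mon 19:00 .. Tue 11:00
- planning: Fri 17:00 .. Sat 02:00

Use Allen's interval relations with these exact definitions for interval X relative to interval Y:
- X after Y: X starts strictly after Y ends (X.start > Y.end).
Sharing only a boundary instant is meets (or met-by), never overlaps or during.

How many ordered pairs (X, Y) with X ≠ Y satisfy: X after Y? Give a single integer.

9

Checking all 20 ordered pairs for relation 'after'; matching pairs in alphabetical order:
(demo, backup): demo after backup ✓
(demo, lunch): demo after lunch ✓
(demo, planning): demo after planning ✓
(demo, sync_call): demo after sync_call ✓
(lunch, backup): lunch after backup ✓
(lunch, sync_call): lunch after sync_call ✓
(planning, backup): planning after backup ✓
(planning, sync_call): planning after sync_call ✓
(sync_call, backup): sync_call after backup ✓
Count: 9.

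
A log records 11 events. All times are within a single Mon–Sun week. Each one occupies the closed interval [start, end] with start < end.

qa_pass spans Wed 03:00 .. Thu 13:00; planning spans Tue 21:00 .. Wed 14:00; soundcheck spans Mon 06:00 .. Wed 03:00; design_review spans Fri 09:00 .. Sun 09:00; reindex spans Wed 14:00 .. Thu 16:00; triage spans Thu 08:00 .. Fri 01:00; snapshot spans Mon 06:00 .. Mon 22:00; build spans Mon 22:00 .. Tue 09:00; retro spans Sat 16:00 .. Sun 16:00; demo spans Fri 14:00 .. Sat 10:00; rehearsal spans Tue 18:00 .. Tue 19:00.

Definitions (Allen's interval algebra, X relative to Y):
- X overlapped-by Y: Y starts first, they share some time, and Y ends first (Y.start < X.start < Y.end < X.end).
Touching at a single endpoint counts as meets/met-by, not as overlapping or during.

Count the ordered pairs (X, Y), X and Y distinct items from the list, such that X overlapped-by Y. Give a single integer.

6

Checking all 110 ordered pairs for relation 'overlapped-by'; matching pairs in alphabetical order:
(planning, soundcheck): planning overlapped-by soundcheck ✓
(qa_pass, planning): qa_pass overlapped-by planning ✓
(reindex, qa_pass): reindex overlapped-by qa_pass ✓
(retro, design_review): retro overlapped-by design_review ✓
(triage, qa_pass): triage overlapped-by qa_pass ✓
(triage, reindex): triage overlapped-by reindex ✓
Count: 6.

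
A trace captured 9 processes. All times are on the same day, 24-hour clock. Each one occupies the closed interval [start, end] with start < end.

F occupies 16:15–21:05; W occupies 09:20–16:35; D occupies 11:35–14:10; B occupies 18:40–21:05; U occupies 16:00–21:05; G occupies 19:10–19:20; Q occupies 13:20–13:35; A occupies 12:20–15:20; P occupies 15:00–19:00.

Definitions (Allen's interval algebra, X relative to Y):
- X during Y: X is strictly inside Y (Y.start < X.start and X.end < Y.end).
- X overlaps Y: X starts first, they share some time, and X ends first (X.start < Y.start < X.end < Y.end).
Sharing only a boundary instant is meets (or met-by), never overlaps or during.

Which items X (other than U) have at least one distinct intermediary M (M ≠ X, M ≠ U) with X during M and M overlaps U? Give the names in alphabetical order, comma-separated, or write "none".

Target U = [16:00, 21:05].
Intermediaries M with M overlaps U: P, W.
Via P — items with X during P: none.
Via W — items with X during W: A, D, Q.
Union: A, D, Q.

A, D, Q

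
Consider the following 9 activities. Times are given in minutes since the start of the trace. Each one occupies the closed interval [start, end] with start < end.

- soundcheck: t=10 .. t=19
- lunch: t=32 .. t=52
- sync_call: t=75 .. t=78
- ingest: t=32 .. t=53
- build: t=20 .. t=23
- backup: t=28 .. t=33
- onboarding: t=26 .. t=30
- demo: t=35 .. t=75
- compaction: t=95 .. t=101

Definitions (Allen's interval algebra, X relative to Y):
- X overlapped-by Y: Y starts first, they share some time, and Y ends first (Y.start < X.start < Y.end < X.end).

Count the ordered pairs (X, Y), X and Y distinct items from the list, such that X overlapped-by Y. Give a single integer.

Checking all 72 ordered pairs for relation 'overlapped-by'; matching pairs in alphabetical order:
(backup, onboarding): backup overlapped-by onboarding ✓
(demo, ingest): demo overlapped-by ingest ✓
(demo, lunch): demo overlapped-by lunch ✓
(ingest, backup): ingest overlapped-by backup ✓
(lunch, backup): lunch overlapped-by backup ✓
Count: 5.

5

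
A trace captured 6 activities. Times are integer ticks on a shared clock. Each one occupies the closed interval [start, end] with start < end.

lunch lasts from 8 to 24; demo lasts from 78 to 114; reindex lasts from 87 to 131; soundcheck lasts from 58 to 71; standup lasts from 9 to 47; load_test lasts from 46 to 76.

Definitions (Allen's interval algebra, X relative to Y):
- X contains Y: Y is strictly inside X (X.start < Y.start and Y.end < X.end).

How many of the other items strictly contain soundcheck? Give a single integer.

Target soundcheck = [58, 71].
demo [78, 114] → after → no.
load_test [46, 76] → contains → counts.
lunch [8, 24] → before → no.
reindex [87, 131] → after → no.
standup [9, 47] → before → no.
Total: 1.

1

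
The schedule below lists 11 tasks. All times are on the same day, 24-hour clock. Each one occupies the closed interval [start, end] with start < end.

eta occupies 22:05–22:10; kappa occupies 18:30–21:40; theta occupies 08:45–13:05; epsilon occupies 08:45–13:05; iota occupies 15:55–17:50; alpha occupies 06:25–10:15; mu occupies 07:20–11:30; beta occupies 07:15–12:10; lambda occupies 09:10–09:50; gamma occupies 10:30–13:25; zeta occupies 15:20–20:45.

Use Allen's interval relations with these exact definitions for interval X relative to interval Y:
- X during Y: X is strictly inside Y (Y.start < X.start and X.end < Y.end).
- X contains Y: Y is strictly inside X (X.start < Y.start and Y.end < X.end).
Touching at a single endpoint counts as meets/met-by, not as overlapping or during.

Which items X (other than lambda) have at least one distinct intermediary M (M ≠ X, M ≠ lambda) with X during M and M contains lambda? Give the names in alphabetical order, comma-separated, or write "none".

Target lambda = [09:10, 09:50].
Intermediaries M with M contains lambda: alpha, beta, epsilon, mu, theta.
Via alpha — items with X during alpha: none.
Via beta — items with X during beta: mu.
Via epsilon — items with X during epsilon: none.
Via mu — items with X during mu: none.
Via theta — items with X during theta: none.
Union: mu.

mu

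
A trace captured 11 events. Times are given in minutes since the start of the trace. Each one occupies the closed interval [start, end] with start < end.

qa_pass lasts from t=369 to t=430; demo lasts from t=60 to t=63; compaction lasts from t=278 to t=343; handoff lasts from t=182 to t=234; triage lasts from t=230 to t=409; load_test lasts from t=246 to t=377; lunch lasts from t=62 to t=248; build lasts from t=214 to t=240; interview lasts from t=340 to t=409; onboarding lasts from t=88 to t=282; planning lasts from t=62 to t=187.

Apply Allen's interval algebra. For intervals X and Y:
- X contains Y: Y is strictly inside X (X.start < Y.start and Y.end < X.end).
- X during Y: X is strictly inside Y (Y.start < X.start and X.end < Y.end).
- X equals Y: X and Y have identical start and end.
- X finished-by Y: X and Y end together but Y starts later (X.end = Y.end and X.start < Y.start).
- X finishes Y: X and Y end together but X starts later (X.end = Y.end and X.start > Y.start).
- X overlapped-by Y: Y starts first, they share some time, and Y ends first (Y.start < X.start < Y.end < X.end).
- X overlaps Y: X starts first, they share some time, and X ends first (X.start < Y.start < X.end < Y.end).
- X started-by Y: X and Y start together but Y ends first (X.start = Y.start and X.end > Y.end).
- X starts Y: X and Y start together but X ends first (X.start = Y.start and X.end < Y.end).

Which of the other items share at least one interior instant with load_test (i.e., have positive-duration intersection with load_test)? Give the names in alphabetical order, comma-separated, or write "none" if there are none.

compaction, interview, lunch, onboarding, qa_pass, triage

Target load_test = [t=246, t=377].
build [t=214, t=240] → before → no.
compaction [t=278, t=343] → during → yes.
demo [t=60, t=63] → before → no.
handoff [t=182, t=234] → before → no.
interview [t=340, t=409] → overlapped-by → yes.
lunch [t=62, t=248] → overlaps → yes.
onboarding [t=88, t=282] → overlaps → yes.
planning [t=62, t=187] → before → no.
qa_pass [t=369, t=430] → overlapped-by → yes.
triage [t=230, t=409] → contains → yes.
Result: compaction, interview, lunch, onboarding, qa_pass, triage.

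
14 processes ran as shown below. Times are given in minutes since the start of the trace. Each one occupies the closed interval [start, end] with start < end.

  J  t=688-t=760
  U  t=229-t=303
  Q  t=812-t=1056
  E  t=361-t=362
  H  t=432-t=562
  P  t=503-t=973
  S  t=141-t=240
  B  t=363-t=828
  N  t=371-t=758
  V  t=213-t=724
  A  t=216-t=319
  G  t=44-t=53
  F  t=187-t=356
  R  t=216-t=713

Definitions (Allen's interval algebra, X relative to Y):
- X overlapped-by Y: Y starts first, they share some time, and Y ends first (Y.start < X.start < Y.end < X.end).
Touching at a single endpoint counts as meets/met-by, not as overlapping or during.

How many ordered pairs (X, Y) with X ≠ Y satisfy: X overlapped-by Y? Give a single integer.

21

Checking all 182 ordered pairs for relation 'overlapped-by'; matching pairs in alphabetical order:
(A, S): A overlapped-by S ✓
(B, R): B overlapped-by R ✓
(B, V): B overlapped-by V ✓
(F, S): F overlapped-by S ✓
(J, N): J overlapped-by N ✓
(J, R): J overlapped-by R ✓
(J, V): J overlapped-by V ✓
(N, R): N overlapped-by R ✓
(N, V): N overlapped-by V ✓
(P, B): P overlapped-by B ✓
(P, H): P overlapped-by H ✓
(P, N): P overlapped-by N ✓
(P, R): P overlapped-by R ✓
(P, V): P overlapped-by V ✓
(Q, B): Q overlapped-by B ✓
(Q, P): Q overlapped-by P ✓
(R, F): R overlapped-by F ✓
(R, S): R overlapped-by S ✓
(U, S): U overlapped-by S ✓
(V, F): V overlapped-by F ✓
(V, S): V overlapped-by S ✓
Count: 21.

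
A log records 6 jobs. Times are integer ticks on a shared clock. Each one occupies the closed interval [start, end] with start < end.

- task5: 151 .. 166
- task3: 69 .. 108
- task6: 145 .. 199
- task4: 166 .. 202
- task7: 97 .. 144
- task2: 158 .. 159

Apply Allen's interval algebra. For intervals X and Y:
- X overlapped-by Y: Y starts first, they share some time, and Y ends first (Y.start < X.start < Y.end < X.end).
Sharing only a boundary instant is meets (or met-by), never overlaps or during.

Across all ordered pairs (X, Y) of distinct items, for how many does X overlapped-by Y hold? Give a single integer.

Checking all 30 ordered pairs for relation 'overlapped-by'; matching pairs in alphabetical order:
(task4, task6): task4 overlapped-by task6 ✓
(task7, task3): task7 overlapped-by task3 ✓
Count: 2.

2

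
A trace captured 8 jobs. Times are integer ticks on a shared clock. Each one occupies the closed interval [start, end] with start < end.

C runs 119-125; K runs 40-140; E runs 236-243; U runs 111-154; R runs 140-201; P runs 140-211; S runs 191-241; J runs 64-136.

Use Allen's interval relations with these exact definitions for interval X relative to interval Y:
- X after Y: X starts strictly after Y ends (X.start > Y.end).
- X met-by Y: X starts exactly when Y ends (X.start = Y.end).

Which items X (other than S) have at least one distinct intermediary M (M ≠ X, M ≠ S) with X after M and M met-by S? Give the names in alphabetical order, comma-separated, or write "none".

Target S = [191, 241].
Intermediaries M with M met-by S: none.
Union: none.

none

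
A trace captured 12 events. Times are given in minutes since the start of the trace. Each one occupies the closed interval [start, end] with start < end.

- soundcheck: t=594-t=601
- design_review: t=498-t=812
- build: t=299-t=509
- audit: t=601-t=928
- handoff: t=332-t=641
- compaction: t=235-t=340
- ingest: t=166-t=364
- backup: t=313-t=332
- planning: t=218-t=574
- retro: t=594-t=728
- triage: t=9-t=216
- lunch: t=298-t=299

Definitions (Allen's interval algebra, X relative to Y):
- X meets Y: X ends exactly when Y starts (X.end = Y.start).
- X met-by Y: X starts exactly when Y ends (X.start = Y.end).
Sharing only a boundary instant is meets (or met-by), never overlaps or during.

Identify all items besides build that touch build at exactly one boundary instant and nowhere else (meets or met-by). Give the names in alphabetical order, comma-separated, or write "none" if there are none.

Target build = [t=299, t=509].
audit [t=601, t=928] → after → no.
backup [t=313, t=332] → during → no.
compaction [t=235, t=340] → overlaps → no.
design_review [t=498, t=812] → overlapped-by → no.
handoff [t=332, t=641] → overlapped-by → no.
ingest [t=166, t=364] → overlaps → no.
lunch [t=298, t=299] → meets → yes.
planning [t=218, t=574] → contains → no.
retro [t=594, t=728] → after → no.
soundcheck [t=594, t=601] → after → no.
triage [t=9, t=216] → before → no.
Result: lunch.

lunch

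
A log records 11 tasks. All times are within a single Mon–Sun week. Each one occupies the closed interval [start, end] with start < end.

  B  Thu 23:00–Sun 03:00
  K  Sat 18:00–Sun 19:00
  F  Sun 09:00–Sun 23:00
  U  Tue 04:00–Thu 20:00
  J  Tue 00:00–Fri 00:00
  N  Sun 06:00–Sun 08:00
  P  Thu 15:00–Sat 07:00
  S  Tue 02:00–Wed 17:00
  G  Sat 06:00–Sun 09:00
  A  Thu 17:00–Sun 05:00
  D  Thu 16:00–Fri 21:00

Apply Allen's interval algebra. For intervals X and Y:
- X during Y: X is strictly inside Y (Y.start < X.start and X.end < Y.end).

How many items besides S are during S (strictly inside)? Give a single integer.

Target S = [Tue 02:00, Wed 17:00].
A [Thu 17:00, Sun 05:00] → after → no.
B [Thu 23:00, Sun 03:00] → after → no.
D [Thu 16:00, Fri 21:00] → after → no.
F [Sun 09:00, Sun 23:00] → after → no.
G [Sat 06:00, Sun 09:00] → after → no.
J [Tue 00:00, Fri 00:00] → contains → no.
K [Sat 18:00, Sun 19:00] → after → no.
N [Sun 06:00, Sun 08:00] → after → no.
P [Thu 15:00, Sat 07:00] → after → no.
U [Tue 04:00, Thu 20:00] → overlapped-by → no.
Total: 0.

0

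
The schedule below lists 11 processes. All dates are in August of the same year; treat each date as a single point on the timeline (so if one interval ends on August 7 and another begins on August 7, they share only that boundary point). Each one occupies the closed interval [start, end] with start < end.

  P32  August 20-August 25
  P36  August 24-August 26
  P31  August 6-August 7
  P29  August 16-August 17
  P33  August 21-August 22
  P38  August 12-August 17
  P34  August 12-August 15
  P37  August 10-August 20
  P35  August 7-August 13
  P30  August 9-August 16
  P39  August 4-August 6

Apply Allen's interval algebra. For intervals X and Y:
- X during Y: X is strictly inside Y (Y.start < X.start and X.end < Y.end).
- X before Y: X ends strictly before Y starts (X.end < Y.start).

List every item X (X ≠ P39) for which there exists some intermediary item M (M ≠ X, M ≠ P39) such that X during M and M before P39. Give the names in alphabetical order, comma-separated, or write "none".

Target P39 = [August 4, August 6].
Intermediaries M with M before P39: none.
Union: none.

none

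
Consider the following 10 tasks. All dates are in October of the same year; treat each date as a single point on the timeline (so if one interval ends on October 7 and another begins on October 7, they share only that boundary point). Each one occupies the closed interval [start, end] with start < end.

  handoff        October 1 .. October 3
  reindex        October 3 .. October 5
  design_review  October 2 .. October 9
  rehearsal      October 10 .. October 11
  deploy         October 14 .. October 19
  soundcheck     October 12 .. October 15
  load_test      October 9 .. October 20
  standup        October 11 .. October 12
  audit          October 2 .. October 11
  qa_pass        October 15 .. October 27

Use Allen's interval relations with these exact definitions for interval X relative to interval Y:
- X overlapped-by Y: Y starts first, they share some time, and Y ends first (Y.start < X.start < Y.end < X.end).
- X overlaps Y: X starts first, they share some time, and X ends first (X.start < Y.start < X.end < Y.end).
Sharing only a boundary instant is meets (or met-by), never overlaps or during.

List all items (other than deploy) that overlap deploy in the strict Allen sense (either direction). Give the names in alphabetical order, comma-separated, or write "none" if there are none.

Target deploy = [October 14, October 19].
audit [October 2, October 11] → before → no.
design_review [October 2, October 9] → before → no.
handoff [October 1, October 3] → before → no.
load_test [October 9, October 20] → contains → no.
qa_pass [October 15, October 27] → overlapped-by → yes.
rehearsal [October 10, October 11] → before → no.
reindex [October 3, October 5] → before → no.
soundcheck [October 12, October 15] → overlaps → yes.
standup [October 11, October 12] → before → no.
Result: qa_pass, soundcheck.

qa_pass, soundcheck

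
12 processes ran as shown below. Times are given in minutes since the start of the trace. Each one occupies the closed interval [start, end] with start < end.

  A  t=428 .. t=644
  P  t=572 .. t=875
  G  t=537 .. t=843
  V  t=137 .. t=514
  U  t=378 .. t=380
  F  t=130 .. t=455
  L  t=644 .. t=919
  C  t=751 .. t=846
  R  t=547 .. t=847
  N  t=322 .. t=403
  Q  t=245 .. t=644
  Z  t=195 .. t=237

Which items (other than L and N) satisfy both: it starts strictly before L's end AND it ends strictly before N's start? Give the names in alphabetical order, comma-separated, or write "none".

Conditions: its start is strictly before L's end (X.start < t=919) AND its end is strictly before N's start (X.end < t=322).
A: start t=428 < t=919? ✓; end t=644 < t=322? ✗ → no.
C: start t=751 < t=919? ✓; end t=846 < t=322? ✗ → no.
F: start t=130 < t=919? ✓; end t=455 < t=322? ✗ → no.
G: start t=537 < t=919? ✓; end t=843 < t=322? ✗ → no.
P: start t=572 < t=919? ✓; end t=875 < t=322? ✗ → no.
Q: start t=245 < t=919? ✓; end t=644 < t=322? ✗ → no.
R: start t=547 < t=919? ✓; end t=847 < t=322? ✗ → no.
U: start t=378 < t=919? ✓; end t=380 < t=322? ✗ → no.
V: start t=137 < t=919? ✓; end t=514 < t=322? ✗ → no.
Z: start t=195 < t=919? ✓; end t=237 < t=322? ✓ → yes.
Result: Z.

Z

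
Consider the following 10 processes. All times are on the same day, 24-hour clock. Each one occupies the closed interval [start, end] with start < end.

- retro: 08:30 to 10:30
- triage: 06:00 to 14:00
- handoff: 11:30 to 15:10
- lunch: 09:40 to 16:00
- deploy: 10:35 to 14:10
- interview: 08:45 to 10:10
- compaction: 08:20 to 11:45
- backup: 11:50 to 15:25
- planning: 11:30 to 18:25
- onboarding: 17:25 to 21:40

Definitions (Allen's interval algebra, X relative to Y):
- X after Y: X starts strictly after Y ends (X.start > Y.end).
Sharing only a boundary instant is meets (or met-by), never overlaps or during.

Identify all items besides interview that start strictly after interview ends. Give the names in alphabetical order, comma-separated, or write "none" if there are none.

Target interview = [08:45, 10:10].
backup [11:50, 15:25] → after → yes.
compaction [08:20, 11:45] → contains → no.
deploy [10:35, 14:10] → after → yes.
handoff [11:30, 15:10] → after → yes.
lunch [09:40, 16:00] → overlapped-by → no.
onboarding [17:25, 21:40] → after → yes.
planning [11:30, 18:25] → after → yes.
retro [08:30, 10:30] → contains → no.
triage [06:00, 14:00] → contains → no.
Result: backup, deploy, handoff, onboarding, planning.

backup, deploy, handoff, onboarding, planning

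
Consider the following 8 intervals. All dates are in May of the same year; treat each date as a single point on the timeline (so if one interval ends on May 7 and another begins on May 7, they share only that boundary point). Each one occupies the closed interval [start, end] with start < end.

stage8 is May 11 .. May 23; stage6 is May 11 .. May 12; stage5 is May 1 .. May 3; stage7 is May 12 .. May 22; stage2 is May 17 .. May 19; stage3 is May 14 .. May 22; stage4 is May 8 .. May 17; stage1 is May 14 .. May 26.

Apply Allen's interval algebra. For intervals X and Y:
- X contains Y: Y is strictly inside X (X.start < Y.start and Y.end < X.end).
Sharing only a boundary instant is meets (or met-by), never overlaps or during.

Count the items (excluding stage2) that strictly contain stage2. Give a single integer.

4

Target stage2 = [May 17, May 19].
stage1 [May 14, May 26] → contains → counts.
stage3 [May 14, May 22] → contains → counts.
stage4 [May 8, May 17] → meets → no.
stage5 [May 1, May 3] → before → no.
stage6 [May 11, May 12] → before → no.
stage7 [May 12, May 22] → contains → counts.
stage8 [May 11, May 23] → contains → counts.
Total: 4.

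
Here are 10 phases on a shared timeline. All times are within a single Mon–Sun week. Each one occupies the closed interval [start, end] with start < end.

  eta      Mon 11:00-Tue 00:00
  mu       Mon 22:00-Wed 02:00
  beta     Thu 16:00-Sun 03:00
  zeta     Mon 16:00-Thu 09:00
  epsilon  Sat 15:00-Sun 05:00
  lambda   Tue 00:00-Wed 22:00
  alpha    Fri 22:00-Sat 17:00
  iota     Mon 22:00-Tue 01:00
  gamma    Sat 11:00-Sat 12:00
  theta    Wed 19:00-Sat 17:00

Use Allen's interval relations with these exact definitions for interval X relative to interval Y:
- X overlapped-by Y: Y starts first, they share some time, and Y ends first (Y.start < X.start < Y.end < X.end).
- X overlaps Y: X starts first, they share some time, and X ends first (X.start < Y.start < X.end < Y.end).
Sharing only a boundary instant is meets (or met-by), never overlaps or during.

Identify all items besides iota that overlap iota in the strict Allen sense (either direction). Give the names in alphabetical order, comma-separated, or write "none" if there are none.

eta, lambda

Target iota = [Mon 22:00, Tue 01:00].
alpha [Fri 22:00, Sat 17:00] → after → no.
beta [Thu 16:00, Sun 03:00] → after → no.
epsilon [Sat 15:00, Sun 05:00] → after → no.
eta [Mon 11:00, Tue 00:00] → overlaps → yes.
gamma [Sat 11:00, Sat 12:00] → after → no.
lambda [Tue 00:00, Wed 22:00] → overlapped-by → yes.
mu [Mon 22:00, Wed 02:00] → started-by → no.
theta [Wed 19:00, Sat 17:00] → after → no.
zeta [Mon 16:00, Thu 09:00] → contains → no.
Result: eta, lambda.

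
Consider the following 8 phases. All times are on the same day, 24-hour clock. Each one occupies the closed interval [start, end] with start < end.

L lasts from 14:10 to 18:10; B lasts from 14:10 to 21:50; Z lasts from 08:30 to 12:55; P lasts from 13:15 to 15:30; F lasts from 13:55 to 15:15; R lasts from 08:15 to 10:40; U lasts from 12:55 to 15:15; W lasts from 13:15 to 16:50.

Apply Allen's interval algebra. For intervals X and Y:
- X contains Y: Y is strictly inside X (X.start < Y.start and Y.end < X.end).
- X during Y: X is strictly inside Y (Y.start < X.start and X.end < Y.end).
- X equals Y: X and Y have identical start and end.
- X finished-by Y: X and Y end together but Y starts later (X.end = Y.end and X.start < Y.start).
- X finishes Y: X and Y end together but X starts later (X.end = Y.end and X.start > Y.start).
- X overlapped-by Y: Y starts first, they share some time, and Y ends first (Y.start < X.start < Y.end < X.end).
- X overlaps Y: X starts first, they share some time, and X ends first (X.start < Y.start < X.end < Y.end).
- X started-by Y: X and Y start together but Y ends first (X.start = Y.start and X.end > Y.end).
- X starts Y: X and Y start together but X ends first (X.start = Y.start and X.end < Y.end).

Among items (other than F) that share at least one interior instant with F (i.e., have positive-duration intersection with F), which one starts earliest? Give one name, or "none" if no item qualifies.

U

Target F = [13:55, 15:15].
B [14:10, 21:50] → overlapped-by → candidate.
L [14:10, 18:10] → overlapped-by → candidate.
P [13:15, 15:30] → contains → candidate.
R [08:15, 10:40] → before → excluded.
U [12:55, 15:15] → finished-by → candidate.
W [13:15, 16:50] → contains → candidate.
Z [08:30, 12:55] → before → excluded.
Among candidates, earliest start is 12:55 → U.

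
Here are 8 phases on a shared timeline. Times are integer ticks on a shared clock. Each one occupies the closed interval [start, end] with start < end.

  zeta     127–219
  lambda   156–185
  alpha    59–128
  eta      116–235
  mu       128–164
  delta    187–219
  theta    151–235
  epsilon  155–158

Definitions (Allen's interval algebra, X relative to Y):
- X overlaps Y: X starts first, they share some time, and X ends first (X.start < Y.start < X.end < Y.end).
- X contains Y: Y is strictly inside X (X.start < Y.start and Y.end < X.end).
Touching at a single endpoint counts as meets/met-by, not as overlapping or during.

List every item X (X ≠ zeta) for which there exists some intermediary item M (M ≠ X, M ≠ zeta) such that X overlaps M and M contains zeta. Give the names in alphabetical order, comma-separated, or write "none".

Target zeta = [127, 219].
Intermediaries M with M contains zeta: eta.
Via eta — items with X overlaps eta: alpha.
Union: alpha.

alpha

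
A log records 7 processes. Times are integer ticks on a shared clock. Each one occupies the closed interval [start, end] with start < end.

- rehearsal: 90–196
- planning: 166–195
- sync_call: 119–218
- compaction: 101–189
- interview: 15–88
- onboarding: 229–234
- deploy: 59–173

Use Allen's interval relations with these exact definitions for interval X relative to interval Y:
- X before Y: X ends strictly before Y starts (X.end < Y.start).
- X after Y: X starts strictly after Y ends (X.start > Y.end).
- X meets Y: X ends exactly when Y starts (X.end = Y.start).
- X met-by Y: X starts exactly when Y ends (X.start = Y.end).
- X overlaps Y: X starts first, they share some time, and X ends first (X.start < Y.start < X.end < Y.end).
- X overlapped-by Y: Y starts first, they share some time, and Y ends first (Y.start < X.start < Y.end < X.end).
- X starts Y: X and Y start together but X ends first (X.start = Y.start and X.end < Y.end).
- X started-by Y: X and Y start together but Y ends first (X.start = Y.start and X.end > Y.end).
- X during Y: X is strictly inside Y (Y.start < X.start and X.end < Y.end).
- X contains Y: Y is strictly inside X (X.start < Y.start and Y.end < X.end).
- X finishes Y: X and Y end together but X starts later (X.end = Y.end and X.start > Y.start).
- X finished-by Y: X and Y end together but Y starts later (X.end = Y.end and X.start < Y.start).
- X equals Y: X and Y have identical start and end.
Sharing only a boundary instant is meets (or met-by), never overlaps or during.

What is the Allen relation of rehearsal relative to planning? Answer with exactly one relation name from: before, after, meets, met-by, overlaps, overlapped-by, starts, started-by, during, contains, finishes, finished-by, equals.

rehearsal = [90, 196]; planning = [166, 195].
Compare endpoints: rehearsal.start < planning.start, rehearsal.start < planning.end, rehearsal.end > planning.start, rehearsal.end > planning.end.
That pattern is 'contains'.

contains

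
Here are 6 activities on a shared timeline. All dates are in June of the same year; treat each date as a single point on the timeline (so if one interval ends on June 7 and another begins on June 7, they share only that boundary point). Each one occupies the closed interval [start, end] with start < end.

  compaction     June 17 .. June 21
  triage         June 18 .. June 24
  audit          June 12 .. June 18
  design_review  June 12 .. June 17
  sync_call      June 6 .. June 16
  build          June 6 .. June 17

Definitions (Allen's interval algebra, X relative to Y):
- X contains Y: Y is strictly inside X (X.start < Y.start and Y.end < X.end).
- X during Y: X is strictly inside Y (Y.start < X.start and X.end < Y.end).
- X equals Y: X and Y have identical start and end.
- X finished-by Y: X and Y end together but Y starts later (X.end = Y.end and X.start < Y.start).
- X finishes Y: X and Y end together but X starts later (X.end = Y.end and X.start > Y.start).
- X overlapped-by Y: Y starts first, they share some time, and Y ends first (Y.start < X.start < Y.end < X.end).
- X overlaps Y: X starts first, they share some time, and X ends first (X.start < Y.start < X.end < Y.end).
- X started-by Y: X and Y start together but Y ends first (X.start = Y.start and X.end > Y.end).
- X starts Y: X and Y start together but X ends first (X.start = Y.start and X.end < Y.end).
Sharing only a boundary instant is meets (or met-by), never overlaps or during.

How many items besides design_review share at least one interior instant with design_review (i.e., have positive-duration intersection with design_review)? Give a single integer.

Target design_review = [June 12, June 17].
audit [June 12, June 18] → started-by → counts.
build [June 6, June 17] → finished-by → counts.
compaction [June 17, June 21] → met-by → no.
sync_call [June 6, June 16] → overlaps → counts.
triage [June 18, June 24] → after → no.
Total: 3.

3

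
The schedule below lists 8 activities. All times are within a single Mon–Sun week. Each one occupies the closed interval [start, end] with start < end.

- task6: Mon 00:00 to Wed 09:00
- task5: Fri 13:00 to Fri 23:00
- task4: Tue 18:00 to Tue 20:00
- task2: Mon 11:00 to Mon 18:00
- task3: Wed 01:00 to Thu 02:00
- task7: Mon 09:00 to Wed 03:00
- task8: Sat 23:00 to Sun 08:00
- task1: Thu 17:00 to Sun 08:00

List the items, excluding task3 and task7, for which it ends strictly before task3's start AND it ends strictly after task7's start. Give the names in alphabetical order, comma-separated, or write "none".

task2, task4

Conditions: its end is strictly before task3's start (X.end < Wed 01:00) AND its end is strictly after task7's start (X.end > Mon 09:00).
task1: end Sun 08:00 < Wed 01:00? ✗; end Sun 08:00 > Mon 09:00? ✓ → no.
task2: end Mon 18:00 < Wed 01:00? ✓; end Mon 18:00 > Mon 09:00? ✓ → yes.
task4: end Tue 20:00 < Wed 01:00? ✓; end Tue 20:00 > Mon 09:00? ✓ → yes.
task5: end Fri 23:00 < Wed 01:00? ✗; end Fri 23:00 > Mon 09:00? ✓ → no.
task6: end Wed 09:00 < Wed 01:00? ✗; end Wed 09:00 > Mon 09:00? ✓ → no.
task8: end Sun 08:00 < Wed 01:00? ✗; end Sun 08:00 > Mon 09:00? ✓ → no.
Result: task2, task4.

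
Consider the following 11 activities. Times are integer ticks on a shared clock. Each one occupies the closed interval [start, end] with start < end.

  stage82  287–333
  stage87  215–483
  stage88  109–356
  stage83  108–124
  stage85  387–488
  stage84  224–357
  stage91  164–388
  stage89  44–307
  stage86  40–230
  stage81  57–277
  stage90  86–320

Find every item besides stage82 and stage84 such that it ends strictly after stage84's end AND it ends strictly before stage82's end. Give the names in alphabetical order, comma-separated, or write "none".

none

Conditions: its end is strictly after stage84's end (X.end > 357) AND its end is strictly before stage82's end (X.end < 333).
stage81: end 277 > 357? ✗; end 277 < 333? ✓ → no.
stage83: end 124 > 357? ✗; end 124 < 333? ✓ → no.
stage85: end 488 > 357? ✓; end 488 < 333? ✗ → no.
stage86: end 230 > 357? ✗; end 230 < 333? ✓ → no.
stage87: end 483 > 357? ✓; end 483 < 333? ✗ → no.
stage88: end 356 > 357? ✗; end 356 < 333? ✗ → no.
stage89: end 307 > 357? ✗; end 307 < 333? ✓ → no.
stage90: end 320 > 357? ✗; end 320 < 333? ✓ → no.
stage91: end 388 > 357? ✓; end 388 < 333? ✗ → no.
Result: none.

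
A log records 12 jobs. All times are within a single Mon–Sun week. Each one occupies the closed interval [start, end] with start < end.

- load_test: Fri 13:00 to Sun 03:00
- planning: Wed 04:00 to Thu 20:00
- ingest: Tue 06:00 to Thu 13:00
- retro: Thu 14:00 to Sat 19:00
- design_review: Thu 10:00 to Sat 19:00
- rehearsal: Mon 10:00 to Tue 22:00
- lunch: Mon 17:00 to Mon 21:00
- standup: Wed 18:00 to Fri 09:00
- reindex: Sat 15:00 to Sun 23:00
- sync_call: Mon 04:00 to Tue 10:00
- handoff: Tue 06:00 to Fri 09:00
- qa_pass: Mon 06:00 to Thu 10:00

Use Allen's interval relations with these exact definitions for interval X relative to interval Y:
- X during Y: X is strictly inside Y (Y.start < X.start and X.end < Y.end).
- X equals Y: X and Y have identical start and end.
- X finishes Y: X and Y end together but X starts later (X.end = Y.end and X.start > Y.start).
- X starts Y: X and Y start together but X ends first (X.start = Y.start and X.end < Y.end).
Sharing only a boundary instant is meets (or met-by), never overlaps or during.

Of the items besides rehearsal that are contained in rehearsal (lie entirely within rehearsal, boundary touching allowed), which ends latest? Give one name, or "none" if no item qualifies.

Target rehearsal = [Mon 10:00, Tue 22:00].
design_review [Thu 10:00, Sat 19:00] → after → excluded.
handoff [Tue 06:00, Fri 09:00] → overlapped-by → excluded.
ingest [Tue 06:00, Thu 13:00] → overlapped-by → excluded.
load_test [Fri 13:00, Sun 03:00] → after → excluded.
lunch [Mon 17:00, Mon 21:00] → during → candidate.
planning [Wed 04:00, Thu 20:00] → after → excluded.
qa_pass [Mon 06:00, Thu 10:00] → contains → excluded.
reindex [Sat 15:00, Sun 23:00] → after → excluded.
retro [Thu 14:00, Sat 19:00] → after → excluded.
standup [Wed 18:00, Fri 09:00] → after → excluded.
sync_call [Mon 04:00, Tue 10:00] → overlaps → excluded.
Among candidates, latest end is Mon 21:00 → lunch.

lunch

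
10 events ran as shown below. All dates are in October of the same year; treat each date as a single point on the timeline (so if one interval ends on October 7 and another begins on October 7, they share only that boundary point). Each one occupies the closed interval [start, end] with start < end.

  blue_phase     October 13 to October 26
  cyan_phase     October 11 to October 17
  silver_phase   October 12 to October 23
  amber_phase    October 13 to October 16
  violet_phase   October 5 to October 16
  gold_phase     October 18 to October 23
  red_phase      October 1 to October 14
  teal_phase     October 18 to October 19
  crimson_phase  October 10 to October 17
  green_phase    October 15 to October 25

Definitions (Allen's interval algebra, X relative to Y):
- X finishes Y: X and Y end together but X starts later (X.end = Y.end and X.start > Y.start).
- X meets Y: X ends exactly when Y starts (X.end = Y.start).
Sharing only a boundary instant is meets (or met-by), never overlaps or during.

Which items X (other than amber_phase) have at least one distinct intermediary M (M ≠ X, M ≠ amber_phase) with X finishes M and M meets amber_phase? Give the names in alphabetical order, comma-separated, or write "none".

none

Target amber_phase = [October 13, October 16].
Intermediaries M with M meets amber_phase: none.
Union: none.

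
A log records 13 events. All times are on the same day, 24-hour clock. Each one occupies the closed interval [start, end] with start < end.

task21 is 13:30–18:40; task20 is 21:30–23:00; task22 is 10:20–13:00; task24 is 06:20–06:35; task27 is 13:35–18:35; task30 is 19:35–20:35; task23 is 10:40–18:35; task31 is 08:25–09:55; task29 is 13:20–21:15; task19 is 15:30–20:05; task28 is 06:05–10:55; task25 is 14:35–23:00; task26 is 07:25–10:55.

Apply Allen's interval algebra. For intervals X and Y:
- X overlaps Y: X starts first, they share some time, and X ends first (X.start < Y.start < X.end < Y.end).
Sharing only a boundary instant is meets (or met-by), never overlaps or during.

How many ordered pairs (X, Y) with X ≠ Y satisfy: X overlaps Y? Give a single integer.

Checking all 156 ordered pairs for relation 'overlaps'; matching pairs in alphabetical order:
(task19, task30): task19 overlaps task30 ✓
(task21, task19): task21 overlaps task19 ✓
(task21, task25): task21 overlaps task25 ✓
(task22, task23): task22 overlaps task23 ✓
(task23, task19): task23 overlaps task19 ✓
(task23, task21): task23 overlaps task21 ✓
(task23, task25): task23 overlaps task25 ✓
(task23, task29): task23 overlaps task29 ✓
(task26, task22): task26 overlaps task22 ✓
(task26, task23): task26 overlaps task23 ✓
(task27, task19): task27 overlaps task19 ✓
(task27, task25): task27 overlaps task25 ✓
(task28, task22): task28 overlaps task22 ✓
(task28, task23): task28 overlaps task23 ✓
(task29, task25): task29 overlaps task25 ✓
Count: 15.

15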